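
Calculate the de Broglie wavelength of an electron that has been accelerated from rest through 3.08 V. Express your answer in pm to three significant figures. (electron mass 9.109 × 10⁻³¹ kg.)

KE = eV = 1.602 × 10⁻¹⁹ × 3.080 = 4.934 × 10⁻¹⁹ J.
p = √(2mKE) = √(2 × 9.109 × 10⁻³¹ × 4.934 × 10⁻¹⁹) = 9.481 × 10⁻²⁵ kg·m/s.
λ = h/p = 6.626 × 10⁻³⁴ / 9.481 × 10⁻²⁵ = 6.99 × 10⁻¹⁰ m = 699 pm.

λ = 699 pm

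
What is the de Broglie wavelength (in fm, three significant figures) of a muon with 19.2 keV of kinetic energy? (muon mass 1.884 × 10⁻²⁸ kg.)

λ = 615 fm

KE = 19.2 keV = 3.076 × 10⁻¹⁵ J.
p = √(2mKE) = √(2 × 1.884 × 10⁻²⁸ × 3.076 × 10⁻¹⁵) = 1.077 × 10⁻²¹ kg·m/s.
λ = h/p = 6.626 × 10⁻³⁴ / 1.077 × 10⁻²¹ = 6.15 × 10⁻¹³ m = 615 fm.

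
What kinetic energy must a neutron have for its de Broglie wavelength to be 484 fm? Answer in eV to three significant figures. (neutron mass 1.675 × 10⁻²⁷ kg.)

p = h/λ = 6.626 × 10⁻³⁴ / 4.840 × 10⁻¹³ = 1.369 × 10⁻²¹ kg·m/s.
KE = p²/(2m) = (1.369 × 10⁻²¹)² / (2 × 1.675 × 10⁻²⁷) = 5.595 × 10⁻¹⁶ J = 3490 eV.

KE = 3490 eV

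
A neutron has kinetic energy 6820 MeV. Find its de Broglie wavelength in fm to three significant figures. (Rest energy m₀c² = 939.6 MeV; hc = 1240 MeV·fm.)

λ = 0.161 fm

Total energy E = KE + m₀c² = 6820 + 939.6 = 7759.6 MeV.
(pc)² = E² − (m₀c²)² = (7759.6)² − (939.6)² = 5.933 × 10⁷ MeV², so pc = 7703 MeV.
λ = hc/(pc) = 1240 MeV·fm / 7703 MeV = 0.161 fm.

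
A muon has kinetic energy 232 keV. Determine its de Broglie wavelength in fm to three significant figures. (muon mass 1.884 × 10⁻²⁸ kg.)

KE = 232 keV = 3.717 × 10⁻¹⁴ J.
p = √(2mKE) = √(2 × 1.884 × 10⁻²⁸ × 3.717 × 10⁻¹⁴) = 3.742 × 10⁻²¹ kg·m/s.
λ = h/p = 6.626 × 10⁻³⁴ / 3.742 × 10⁻²¹ = 1.77 × 10⁻¹³ m = 177 fm.

λ = 177 fm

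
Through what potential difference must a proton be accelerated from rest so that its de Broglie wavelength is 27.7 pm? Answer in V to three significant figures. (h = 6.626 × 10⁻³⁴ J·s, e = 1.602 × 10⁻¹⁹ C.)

V = 1.07 V

p = h/λ = 6.626 × 10⁻³⁴ / 2.770 × 10⁻¹¹ = 2.392 × 10⁻²³ kg·m/s.
KE = p²/(2m) = 1.710 × 10⁻¹⁹ J.
V = KE/e = 1.710 × 10⁻¹⁹ / (1.602 × 10⁻¹⁹) = 1.07 V.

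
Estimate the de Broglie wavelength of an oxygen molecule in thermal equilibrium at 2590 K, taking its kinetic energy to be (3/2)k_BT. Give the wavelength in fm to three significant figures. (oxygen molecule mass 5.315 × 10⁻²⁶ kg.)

KE = (3/2)k_BT = 1.5 × 1.381 × 10⁻²³ × 2590 = 5.365 × 10⁻²⁰ J.
p = √(2mKE) = √(2 × 5.315 × 10⁻²⁶ × 5.365 × 10⁻²⁰) = 7.552 × 10⁻²³ kg·m/s.
λ = h/p = 8.77 × 10⁻¹² m = 8770 fm.

λ = 8770 fm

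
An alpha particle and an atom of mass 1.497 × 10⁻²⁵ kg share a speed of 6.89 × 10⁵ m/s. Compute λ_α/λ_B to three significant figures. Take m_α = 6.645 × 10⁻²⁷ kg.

λ_α/λ_B = 22.5

At fixed v, p = mv so λ = h/(mv) ∝ 1/m.
λ_α/λ_B = m_B/m_α = 1.497 × 10⁻²⁵/6.645 × 10⁻²⁷ = 22.5.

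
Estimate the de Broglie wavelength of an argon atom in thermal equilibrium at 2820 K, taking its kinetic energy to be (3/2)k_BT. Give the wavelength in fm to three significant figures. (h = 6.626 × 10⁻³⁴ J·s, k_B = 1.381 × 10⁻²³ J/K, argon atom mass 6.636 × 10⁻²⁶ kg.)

λ = 7530 fm

KE = (3/2)k_BT = 1.5 × 1.381 × 10⁻²³ × 2820 = 5.842 × 10⁻²⁰ J.
p = √(2mKE) = √(2 × 6.636 × 10⁻²⁶ × 5.842 × 10⁻²⁰) = 8.805 × 10⁻²³ kg·m/s.
λ = h/p = 7.53 × 10⁻¹² m = 7530 fm.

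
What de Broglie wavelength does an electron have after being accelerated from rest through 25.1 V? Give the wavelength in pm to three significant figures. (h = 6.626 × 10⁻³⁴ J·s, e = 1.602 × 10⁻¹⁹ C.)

KE = eV = 1.602 × 10⁻¹⁹ × 25.10 = 4.021 × 10⁻¹⁸ J.
p = √(2mKE) = √(2 × 9.109 × 10⁻³¹ × 4.021 × 10⁻¹⁸) = 2.707 × 10⁻²⁴ kg·m/s.
λ = h/p = 6.626 × 10⁻³⁴ / 2.707 × 10⁻²⁴ = 2.45 × 10⁻¹⁰ m = 245 pm.

λ = 245 pm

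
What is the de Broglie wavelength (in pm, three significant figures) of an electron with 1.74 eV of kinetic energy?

KE = 1.74 eV = 2.787 × 10⁻¹⁹ J.
p = √(2mKE) = √(2 × 9.109 × 10⁻³¹ × 2.787 × 10⁻¹⁹) = 7.126 × 10⁻²⁵ kg·m/s.
λ = h/p = 6.626 × 10⁻³⁴ / 7.126 × 10⁻²⁵ = 9.30 × 10⁻¹⁰ m = 930 pm.

λ = 930 pm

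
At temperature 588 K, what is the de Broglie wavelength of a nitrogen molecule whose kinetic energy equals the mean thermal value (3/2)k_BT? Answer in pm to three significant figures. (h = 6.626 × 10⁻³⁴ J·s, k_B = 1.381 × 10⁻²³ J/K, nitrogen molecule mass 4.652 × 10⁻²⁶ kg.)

λ = 19.7 pm

KE = (3/2)k_BT = 1.5 × 1.381 × 10⁻²³ × 588 = 1.218 × 10⁻²⁰ J.
p = √(2mKE) = √(2 × 4.652 × 10⁻²⁶ × 1.218 × 10⁻²⁰) = 3.366 × 10⁻²³ kg·m/s.
λ = h/p = 1.97 × 10⁻¹¹ m = 19.7 pm.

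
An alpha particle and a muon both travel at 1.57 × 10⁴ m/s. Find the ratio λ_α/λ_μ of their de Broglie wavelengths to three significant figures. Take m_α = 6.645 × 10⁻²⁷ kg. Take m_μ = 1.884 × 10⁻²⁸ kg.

λ_α/λ_μ = 0.0284

At fixed v, p = mv so λ = h/(mv) ∝ 1/m.
λ_α/λ_μ = m_μ/m_α = 1.884 × 10⁻²⁸/6.645 × 10⁻²⁷ = 0.0284.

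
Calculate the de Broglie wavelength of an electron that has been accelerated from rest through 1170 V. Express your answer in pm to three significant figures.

λ = 35.9 pm

KE = eV = 1.602 × 10⁻¹⁹ × 1170 = 1.874 × 10⁻¹⁶ J.
p = √(2mKE) = √(2 × 9.109 × 10⁻³¹ × 1.874 × 10⁻¹⁶) = 1.848 × 10⁻²³ kg·m/s.
λ = h/p = 6.626 × 10⁻³⁴ / 1.848 × 10⁻²³ = 3.59 × 10⁻¹¹ m = 35.9 pm.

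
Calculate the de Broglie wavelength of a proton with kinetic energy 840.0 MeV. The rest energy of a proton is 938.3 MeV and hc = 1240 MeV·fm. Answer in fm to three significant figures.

Total energy E = KE + m₀c² = 840.0 + 938.3 = 1778.3 MeV.
(pc)² = E² − (m₀c²)² = (1778.3)² − (938.3)² = 2.282 × 10⁶ MeV², so pc = 1511 MeV.
λ = hc/(pc) = 1240 MeV·fm / 1511 MeV = 0.821 fm.

λ = 0.821 fm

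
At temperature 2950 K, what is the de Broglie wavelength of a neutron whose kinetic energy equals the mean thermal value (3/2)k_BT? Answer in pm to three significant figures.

λ = 46.3 pm

KE = (3/2)k_BT = 1.5 × 1.381 × 10⁻²³ × 2950 = 6.111 × 10⁻²⁰ J.
p = √(2mKE) = √(2 × 1.675 × 10⁻²⁷ × 6.111 × 10⁻²⁰) = 1.431 × 10⁻²³ kg·m/s.
λ = h/p = 4.63 × 10⁻¹¹ m = 46.3 pm.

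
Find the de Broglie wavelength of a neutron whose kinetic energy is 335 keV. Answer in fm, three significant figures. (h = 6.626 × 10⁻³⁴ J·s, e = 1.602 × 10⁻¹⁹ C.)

λ = 49.4 fm

KE = 335 keV = 5.367 × 10⁻¹⁴ J.
p = √(2mKE) = √(2 × 1.675 × 10⁻²⁷ × 5.367 × 10⁻¹⁴) = 1.341 × 10⁻²⁰ kg·m/s.
λ = h/p = 6.626 × 10⁻³⁴ / 1.341 × 10⁻²⁰ = 4.94 × 10⁻¹⁴ m = 49.4 fm.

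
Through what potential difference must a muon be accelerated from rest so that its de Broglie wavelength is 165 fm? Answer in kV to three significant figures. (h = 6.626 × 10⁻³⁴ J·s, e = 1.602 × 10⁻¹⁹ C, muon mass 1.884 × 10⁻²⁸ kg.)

p = h/λ = 6.626 × 10⁻³⁴ / 1.650 × 10⁻¹³ = 4.016 × 10⁻²¹ kg·m/s.
KE = p²/(2m) = 4.280 × 10⁻¹⁴ J.
V = KE/e = 4.280 × 10⁻¹⁴ / (1.602 × 10⁻¹⁹) = 267 kV.

V = 267 kV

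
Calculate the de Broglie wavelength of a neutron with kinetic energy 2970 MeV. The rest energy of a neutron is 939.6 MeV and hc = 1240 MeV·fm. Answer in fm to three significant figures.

λ = 0.327 fm

Total energy E = KE + m₀c² = 2970 + 939.6 = 3909.6 MeV.
(pc)² = E² − (m₀c²)² = (3909.6)² − (939.6)² = 1.440 × 10⁷ MeV², so pc = 3795 MeV.
λ = hc/(pc) = 1240 MeV·fm / 3795 MeV = 0.327 fm.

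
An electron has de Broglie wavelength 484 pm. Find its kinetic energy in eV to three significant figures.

KE = 6.42 eV

p = h/λ = 6.626 × 10⁻³⁴ / 4.840 × 10⁻¹⁰ = 1.369 × 10⁻²⁴ kg·m/s.
KE = p²/(2m) = (1.369 × 10⁻²⁴)² / (2 × 9.109 × 10⁻³¹) = 1.029 × 10⁻¹⁸ J = 6.42 eV.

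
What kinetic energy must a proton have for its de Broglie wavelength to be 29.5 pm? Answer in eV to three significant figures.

KE = 0.941 eV

p = h/λ = 6.626 × 10⁻³⁴ / 2.950 × 10⁻¹¹ = 2.246 × 10⁻²³ kg·m/s.
KE = p²/(2m) = (2.246 × 10⁻²³)² / (2 × 1.673 × 10⁻²⁷) = 1.508 × 10⁻¹⁹ J = 0.941 eV.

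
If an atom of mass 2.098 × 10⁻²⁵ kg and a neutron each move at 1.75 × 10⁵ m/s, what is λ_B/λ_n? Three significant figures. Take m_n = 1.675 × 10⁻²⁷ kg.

λ_B/λ_n = 7.98 × 10⁻³

At fixed v, p = mv so λ = h/(mv) ∝ 1/m.
λ_B/λ_n = m_n/m_B = 1.675 × 10⁻²⁷/2.098 × 10⁻²⁵ = 7.98 × 10⁻³.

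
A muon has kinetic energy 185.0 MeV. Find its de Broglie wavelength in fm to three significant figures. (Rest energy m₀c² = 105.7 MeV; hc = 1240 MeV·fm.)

λ = 4.58 fm

Total energy E = KE + m₀c² = 185.0 + 105.7 = 290.7 MeV.
(pc)² = E² − (m₀c²)² = (290.7)² − (105.7)² = 7.333 × 10⁴ MeV², so pc = 270.8 MeV.
λ = hc/(pc) = 1240 MeV·fm / 270.8 MeV = 4.58 fm.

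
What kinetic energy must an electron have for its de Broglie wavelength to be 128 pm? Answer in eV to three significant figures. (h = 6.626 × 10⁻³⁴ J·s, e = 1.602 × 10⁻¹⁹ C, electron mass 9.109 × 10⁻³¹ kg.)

KE = 91.8 eV

p = h/λ = 6.626 × 10⁻³⁴ / 1.280 × 10⁻¹⁰ = 5.177 × 10⁻²⁴ kg·m/s.
KE = p²/(2m) = (5.177 × 10⁻²⁴)² / (2 × 9.109 × 10⁻³¹) = 1.471 × 10⁻¹⁷ J = 91.8 eV.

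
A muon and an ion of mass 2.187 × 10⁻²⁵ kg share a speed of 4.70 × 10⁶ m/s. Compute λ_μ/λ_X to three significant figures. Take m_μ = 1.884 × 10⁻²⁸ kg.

At fixed v, p = mv so λ = h/(mv) ∝ 1/m.
λ_μ/λ_X = m_X/m_μ = 2.187 × 10⁻²⁵/1.884 × 10⁻²⁸ = 1160.

λ_μ/λ_X = 1160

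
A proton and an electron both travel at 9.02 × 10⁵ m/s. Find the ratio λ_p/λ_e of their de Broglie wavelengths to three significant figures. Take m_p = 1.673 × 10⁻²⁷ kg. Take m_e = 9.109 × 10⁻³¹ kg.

At fixed v, p = mv so λ = h/(mv) ∝ 1/m.
λ_p/λ_e = m_e/m_p = 9.109 × 10⁻³¹/1.673 × 10⁻²⁷ = 5.44 × 10⁻⁴.

λ_p/λ_e = 5.44 × 10⁻⁴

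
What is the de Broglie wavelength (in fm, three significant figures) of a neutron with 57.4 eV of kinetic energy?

KE = 57.4 eV = 9.195 × 10⁻¹⁸ J.
p = √(2mKE) = √(2 × 1.675 × 10⁻²⁷ × 9.195 × 10⁻¹⁸) = 1.755 × 10⁻²² kg·m/s.
λ = h/p = 6.626 × 10⁻³⁴ / 1.755 × 10⁻²² = 3.78 × 10⁻¹² m = 3780 fm.

λ = 3780 fm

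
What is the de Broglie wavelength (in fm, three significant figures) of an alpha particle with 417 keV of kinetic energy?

KE = 417 keV = 6.680 × 10⁻¹⁴ J.
p = √(2mKE) = √(2 × 6.645 × 10⁻²⁷ × 6.680 × 10⁻¹⁴) = 2.980 × 10⁻²⁰ kg·m/s.
λ = h/p = 6.626 × 10⁻³⁴ / 2.980 × 10⁻²⁰ = 2.22 × 10⁻¹⁴ m = 22.2 fm.

λ = 22.2 fm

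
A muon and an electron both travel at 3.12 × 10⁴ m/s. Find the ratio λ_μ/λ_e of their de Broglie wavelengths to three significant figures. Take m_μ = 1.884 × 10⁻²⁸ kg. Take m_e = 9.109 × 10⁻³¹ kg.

At fixed v, p = mv so λ = h/(mv) ∝ 1/m.
λ_μ/λ_e = m_e/m_μ = 9.109 × 10⁻³¹/1.884 × 10⁻²⁸ = 4.83 × 10⁻³.

λ_μ/λ_e = 4.83 × 10⁻³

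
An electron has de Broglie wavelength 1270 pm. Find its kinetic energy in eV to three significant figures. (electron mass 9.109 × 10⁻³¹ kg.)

KE = 0.933 eV

p = h/λ = 6.626 × 10⁻³⁴ / 1.270 × 10⁻⁹ = 5.217 × 10⁻²⁵ kg·m/s.
KE = p²/(2m) = (5.217 × 10⁻²⁵)² / (2 × 9.109 × 10⁻³¹) = 1.494 × 10⁻¹⁹ J = 0.933 eV.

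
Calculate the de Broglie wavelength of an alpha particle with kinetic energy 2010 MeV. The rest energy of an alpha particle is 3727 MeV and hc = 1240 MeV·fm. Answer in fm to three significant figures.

Total energy E = KE + m₀c² = 2010 + 3727 = 5737 MeV.
(pc)² = E² − (m₀c²)² = (5737)² − (3727)² = 1.902 × 10⁷ MeV², so pc = 4361 MeV.
λ = hc/(pc) = 1240 MeV·fm / 4361 MeV = 0.284 fm.

λ = 0.284 fm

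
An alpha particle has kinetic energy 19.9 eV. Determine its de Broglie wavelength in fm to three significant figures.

KE = 19.9 eV = 3.188 × 10⁻¹⁸ J.
p = √(2mKE) = √(2 × 6.645 × 10⁻²⁷ × 3.188 × 10⁻¹⁸) = 2.058 × 10⁻²² kg·m/s.
λ = h/p = 6.626 × 10⁻³⁴ / 2.058 × 10⁻²² = 3.22 × 10⁻¹² m = 3220 fm.

λ = 3220 fm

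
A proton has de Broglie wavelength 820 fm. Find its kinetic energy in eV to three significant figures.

KE = 1220 eV

p = h/λ = 6.626 × 10⁻³⁴ / 8.200 × 10⁻¹³ = 8.080 × 10⁻²² kg·m/s.
KE = p²/(2m) = (8.080 × 10⁻²²)² / (2 × 1.673 × 10⁻²⁷) = 1.951 × 10⁻¹⁶ J = 1220 eV.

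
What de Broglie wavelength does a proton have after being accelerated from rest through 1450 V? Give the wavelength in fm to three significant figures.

KE = eV = 1.602 × 10⁻¹⁹ × 1450 = 2.323 × 10⁻¹⁶ J.
p = √(2mKE) = √(2 × 1.673 × 10⁻²⁷ × 2.323 × 10⁻¹⁶) = 8.816 × 10⁻²² kg·m/s.
λ = h/p = 6.626 × 10⁻³⁴ / 8.816 × 10⁻²² = 7.52 × 10⁻¹³ m = 752 fm.

λ = 752 fm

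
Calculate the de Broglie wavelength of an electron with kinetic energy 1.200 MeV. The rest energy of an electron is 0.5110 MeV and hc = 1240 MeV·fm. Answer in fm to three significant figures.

Total energy E = KE + m₀c² = 1.200 + 0.5110 = 1.7110 MeV.
(pc)² = E² − (m₀c²)² = (1.7110)² − (0.5110)² = 2.666 MeV², so pc = 1.633 MeV.
λ = hc/(pc) = 1240 MeV·fm / 1.633 MeV = 759 fm.

λ = 759 fm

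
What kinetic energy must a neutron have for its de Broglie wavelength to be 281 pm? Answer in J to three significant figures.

KE = 1.66 × 10⁻²¹ J

p = h/λ = 6.626 × 10⁻³⁴ / 2.810 × 10⁻¹⁰ = 2.358 × 10⁻²⁴ kg·m/s.
KE = p²/(2m) = (2.358 × 10⁻²⁴)² / (2 × 1.675 × 10⁻²⁷) = 1.660 × 10⁻²¹ J = 1.66 × 10⁻²¹ J.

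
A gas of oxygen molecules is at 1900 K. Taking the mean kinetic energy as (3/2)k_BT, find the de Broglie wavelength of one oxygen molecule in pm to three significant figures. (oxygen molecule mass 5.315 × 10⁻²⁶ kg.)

λ = 10.2 pm

KE = (3/2)k_BT = 1.5 × 1.381 × 10⁻²³ × 1900 = 3.936 × 10⁻²⁰ J.
p = √(2mKE) = √(2 × 5.315 × 10⁻²⁶ × 3.936 × 10⁻²⁰) = 6.468 × 10⁻²³ kg·m/s.
λ = h/p = 1.02 × 10⁻¹¹ m = 10.2 pm.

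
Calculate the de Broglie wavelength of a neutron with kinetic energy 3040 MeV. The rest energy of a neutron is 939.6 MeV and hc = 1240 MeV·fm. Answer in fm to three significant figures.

Total energy E = KE + m₀c² = 3040 + 939.6 = 3979.6 MeV.
(pc)² = E² − (m₀c²)² = (3979.6)² − (939.6)² = 1.495 × 10⁷ MeV², so pc = 3867 MeV.
λ = hc/(pc) = 1240 MeV·fm / 3867 MeV = 0.321 fm.

λ = 0.321 fm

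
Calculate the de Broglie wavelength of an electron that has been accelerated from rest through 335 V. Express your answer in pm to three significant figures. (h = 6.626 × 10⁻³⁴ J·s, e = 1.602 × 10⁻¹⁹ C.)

KE = eV = 1.602 × 10⁻¹⁹ × 335.0 = 5.367 × 10⁻¹⁷ J.
p = √(2mKE) = √(2 × 9.109 × 10⁻³¹ × 5.367 × 10⁻¹⁷) = 9.888 × 10⁻²⁴ kg·m/s.
λ = h/p = 6.626 × 10⁻³⁴ / 9.888 × 10⁻²⁴ = 6.70 × 10⁻¹¹ m = 67.0 pm.

λ = 67.0 pm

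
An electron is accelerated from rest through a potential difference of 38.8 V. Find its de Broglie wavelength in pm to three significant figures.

KE = eV = 1.602 × 10⁻¹⁹ × 38.80 = 6.216 × 10⁻¹⁸ J.
p = √(2mKE) = √(2 × 9.109 × 10⁻³¹ × 6.216 × 10⁻¹⁸) = 3.365 × 10⁻²⁴ kg·m/s.
λ = h/p = 6.626 × 10⁻³⁴ / 3.365 × 10⁻²⁴ = 1.97 × 10⁻¹⁰ m = 197 pm.

λ = 197 pm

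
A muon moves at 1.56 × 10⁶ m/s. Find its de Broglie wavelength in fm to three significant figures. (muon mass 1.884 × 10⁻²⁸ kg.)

λ = 2250 fm

p = mv = 1.884 × 10⁻²⁸ × 1.56 × 10⁶ = 2.939 × 10⁻²² kg·m/s.
λ = h/p = 6.626 × 10⁻³⁴ / 2.939 × 10⁻²² = 2.25 × 10⁻¹² m = 2250 fm.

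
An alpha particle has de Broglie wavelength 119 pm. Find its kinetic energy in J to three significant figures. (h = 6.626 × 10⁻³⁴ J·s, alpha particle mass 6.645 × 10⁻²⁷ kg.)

p = h/λ = 6.626 × 10⁻³⁴ / 1.190 × 10⁻¹⁰ = 5.568 × 10⁻²⁴ kg·m/s.
KE = p²/(2m) = (5.568 × 10⁻²⁴)² / (2 × 6.645 × 10⁻²⁷) = 2.333 × 10⁻²¹ J = 2.33 × 10⁻²¹ J.

KE = 2.33 × 10⁻²¹ J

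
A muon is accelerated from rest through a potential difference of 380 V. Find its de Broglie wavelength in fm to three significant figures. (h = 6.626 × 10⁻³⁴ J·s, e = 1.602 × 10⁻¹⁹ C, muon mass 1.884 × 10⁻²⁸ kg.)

λ = 4370 fm

KE = eV = 1.602 × 10⁻¹⁹ × 380.0 = 6.088 × 10⁻¹⁷ J.
p = √(2mKE) = √(2 × 1.884 × 10⁻²⁸ × 6.088 × 10⁻¹⁷) = 1.515 × 10⁻²² kg·m/s.
λ = h/p = 6.626 × 10⁻³⁴ / 1.515 × 10⁻²² = 4.37 × 10⁻¹² m = 4370 fm.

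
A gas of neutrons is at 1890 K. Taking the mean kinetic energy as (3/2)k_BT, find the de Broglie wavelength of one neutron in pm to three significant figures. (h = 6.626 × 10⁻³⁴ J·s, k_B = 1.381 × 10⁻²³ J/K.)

KE = (3/2)k_BT = 1.5 × 1.381 × 10⁻²³ × 1890 = 3.915 × 10⁻²⁰ J.
p = √(2mKE) = √(2 × 1.675 × 10⁻²⁷ × 3.915 × 10⁻²⁰) = 1.145 × 10⁻²³ kg·m/s.
λ = h/p = 5.79 × 10⁻¹¹ m = 57.9 pm.

λ = 57.9 pm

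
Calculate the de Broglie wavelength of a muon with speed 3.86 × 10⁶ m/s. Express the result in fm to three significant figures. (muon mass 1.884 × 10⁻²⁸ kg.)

p = mv = 1.884 × 10⁻²⁸ × 3.86 × 10⁶ = 7.272 × 10⁻²² kg·m/s.
λ = h/p = 6.626 × 10⁻³⁴ / 7.272 × 10⁻²² = 9.11 × 10⁻¹³ m = 911 fm.

λ = 911 fm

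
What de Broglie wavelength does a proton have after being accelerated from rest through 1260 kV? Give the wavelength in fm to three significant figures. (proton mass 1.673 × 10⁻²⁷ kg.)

λ = 25.5 fm

KE = eV = 1.602 × 10⁻¹⁹ × 1.260 × 10⁶ = 2.019 × 10⁻¹³ J.
p = √(2mKE) = √(2 × 1.673 × 10⁻²⁷ × 2.019 × 10⁻¹³) = 2.599 × 10⁻²⁰ kg·m/s.
λ = h/p = 6.626 × 10⁻³⁴ / 2.599 × 10⁻²⁰ = 2.55 × 10⁻¹⁴ m = 25.5 fm.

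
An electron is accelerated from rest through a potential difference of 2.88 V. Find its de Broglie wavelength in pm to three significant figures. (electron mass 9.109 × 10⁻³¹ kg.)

λ = 723 pm

KE = eV = 1.602 × 10⁻¹⁹ × 2.880 = 4.614 × 10⁻¹⁹ J.
p = √(2mKE) = √(2 × 9.109 × 10⁻³¹ × 4.614 × 10⁻¹⁹) = 9.168 × 10⁻²⁵ kg·m/s.
λ = h/p = 6.626 × 10⁻³⁴ / 9.168 × 10⁻²⁵ = 7.23 × 10⁻¹⁰ m = 723 pm.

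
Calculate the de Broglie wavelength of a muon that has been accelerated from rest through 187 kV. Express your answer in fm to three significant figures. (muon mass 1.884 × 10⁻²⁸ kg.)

λ = 197 fm

KE = eV = 1.602 × 10⁻¹⁹ × 1.870 × 10⁵ = 2.996 × 10⁻¹⁴ J.
p = √(2mKE) = √(2 × 1.884 × 10⁻²⁸ × 2.996 × 10⁻¹⁴) = 3.360 × 10⁻²¹ kg·m/s.
λ = h/p = 6.626 × 10⁻³⁴ / 3.360 × 10⁻²¹ = 1.97 × 10⁻¹³ m = 197 fm.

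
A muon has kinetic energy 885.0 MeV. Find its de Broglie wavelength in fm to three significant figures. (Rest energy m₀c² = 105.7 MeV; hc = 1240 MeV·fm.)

λ = 1.26 fm

Total energy E = KE + m₀c² = 885.0 + 105.7 = 990.7 MeV.
(pc)² = E² − (m₀c²)² = (990.7)² − (105.7)² = 9.703 × 10⁵ MeV², so pc = 985.0 MeV.
λ = hc/(pc) = 1240 MeV·fm / 985.0 MeV = 1.26 fm.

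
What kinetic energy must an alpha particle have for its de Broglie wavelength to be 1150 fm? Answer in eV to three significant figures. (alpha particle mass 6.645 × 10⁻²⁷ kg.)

p = h/λ = 6.626 × 10⁻³⁴ / 1.150 × 10⁻¹² = 5.762 × 10⁻²² kg·m/s.
KE = p²/(2m) = (5.762 × 10⁻²²)² / (2 × 6.645 × 10⁻²⁷) = 2.498 × 10⁻¹⁷ J = 156 eV.

KE = 156 eV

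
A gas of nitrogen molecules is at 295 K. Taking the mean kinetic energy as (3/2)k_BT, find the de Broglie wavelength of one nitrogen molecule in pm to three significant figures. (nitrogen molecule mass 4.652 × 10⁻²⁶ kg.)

KE = (3/2)k_BT = 1.5 × 1.381 × 10⁻²³ × 295 = 6.111 × 10⁻²¹ J.
p = √(2mKE) = √(2 × 4.652 × 10⁻²⁶ × 6.111 × 10⁻²¹) = 2.384 × 10⁻²³ kg·m/s.
λ = h/p = 2.78 × 10⁻¹¹ m = 27.8 pm.

λ = 27.8 pm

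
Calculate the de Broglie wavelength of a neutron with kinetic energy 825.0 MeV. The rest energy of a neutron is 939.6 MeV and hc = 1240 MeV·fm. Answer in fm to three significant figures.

Total energy E = KE + m₀c² = 825.0 + 939.6 = 1764.6 MeV.
(pc)² = E² − (m₀c²)² = (1764.6)² − (939.6)² = 2.231 × 10⁶ MeV², so pc = 1494 MeV.
λ = hc/(pc) = 1240 MeV·fm / 1494 MeV = 0.830 fm.

λ = 0.830 fm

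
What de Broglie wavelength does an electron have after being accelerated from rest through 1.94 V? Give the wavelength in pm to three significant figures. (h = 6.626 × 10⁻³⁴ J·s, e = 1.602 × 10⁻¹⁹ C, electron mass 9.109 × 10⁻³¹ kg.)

KE = eV = 1.602 × 10⁻¹⁹ × 1.940 = 3.108 × 10⁻¹⁹ J.
p = √(2mKE) = √(2 × 9.109 × 10⁻³¹ × 3.108 × 10⁻¹⁹) = 7.525 × 10⁻²⁵ kg·m/s.
λ = h/p = 6.626 × 10⁻³⁴ / 7.525 × 10⁻²⁵ = 8.81 × 10⁻¹⁰ m = 881 pm.

λ = 881 pm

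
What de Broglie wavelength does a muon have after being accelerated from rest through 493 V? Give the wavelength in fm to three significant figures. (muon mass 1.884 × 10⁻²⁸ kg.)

λ = 3840 fm

KE = eV = 1.602 × 10⁻¹⁹ × 493.0 = 7.898 × 10⁻¹⁷ J.
p = √(2mKE) = √(2 × 1.884 × 10⁻²⁸ × 7.898 × 10⁻¹⁷) = 1.725 × 10⁻²² kg·m/s.
λ = h/p = 6.626 × 10⁻³⁴ / 1.725 × 10⁻²² = 3.84 × 10⁻¹² m = 3840 fm.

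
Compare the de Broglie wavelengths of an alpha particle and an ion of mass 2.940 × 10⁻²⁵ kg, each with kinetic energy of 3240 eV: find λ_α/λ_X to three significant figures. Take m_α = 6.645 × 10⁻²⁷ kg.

At fixed KE, p = √(2mKE) so λ = h/p ∝ 1/√m.
λ_α/λ_X = √(m_X/m_α) = √(2.940 × 10⁻²⁵/6.645 × 10⁻²⁷) = √(44.24) = 6.65.

λ_α/λ_X = 6.65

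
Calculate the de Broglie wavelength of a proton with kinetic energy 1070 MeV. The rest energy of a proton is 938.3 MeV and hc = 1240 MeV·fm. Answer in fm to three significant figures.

Total energy E = KE + m₀c² = 1070 + 938.3 = 2008.3 MeV.
(pc)² = E² − (m₀c²)² = (2008.3)² − (938.3)² = 3.153 × 10⁶ MeV², so pc = 1776 MeV.
λ = hc/(pc) = 1240 MeV·fm / 1776 MeV = 0.698 fm.

λ = 0.698 fm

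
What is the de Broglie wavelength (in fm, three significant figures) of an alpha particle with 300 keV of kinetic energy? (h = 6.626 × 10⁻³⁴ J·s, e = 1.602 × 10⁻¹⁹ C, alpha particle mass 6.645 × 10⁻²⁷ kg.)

KE = 300 keV = 4.806 × 10⁻¹⁴ J.
p = √(2mKE) = √(2 × 6.645 × 10⁻²⁷ × 4.806 × 10⁻¹⁴) = 2.527 × 10⁻²⁰ kg·m/s.
λ = h/p = 6.626 × 10⁻³⁴ / 2.527 × 10⁻²⁰ = 2.62 × 10⁻¹⁴ m = 26.2 fm.

λ = 26.2 fm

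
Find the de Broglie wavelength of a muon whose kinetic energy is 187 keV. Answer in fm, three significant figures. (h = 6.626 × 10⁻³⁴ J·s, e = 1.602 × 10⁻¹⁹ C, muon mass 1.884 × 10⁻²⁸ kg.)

KE = 187 keV = 2.996 × 10⁻¹⁴ J.
p = √(2mKE) = √(2 × 1.884 × 10⁻²⁸ × 2.996 × 10⁻¹⁴) = 3.360 × 10⁻²¹ kg·m/s.
λ = h/p = 6.626 × 10⁻³⁴ / 3.360 × 10⁻²¹ = 1.97 × 10⁻¹³ m = 197 fm.

λ = 197 fm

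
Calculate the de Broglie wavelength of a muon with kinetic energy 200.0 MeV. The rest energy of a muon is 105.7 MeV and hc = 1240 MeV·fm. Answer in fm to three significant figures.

Total energy E = KE + m₀c² = 200.0 + 105.7 = 305.7 MeV.
(pc)² = E² − (m₀c²)² = (305.7)² − (105.7)² = 8.228 × 10⁴ MeV², so pc = 286.8 MeV.
λ = hc/(pc) = 1240 MeV·fm / 286.8 MeV = 4.32 fm.

λ = 4.32 fm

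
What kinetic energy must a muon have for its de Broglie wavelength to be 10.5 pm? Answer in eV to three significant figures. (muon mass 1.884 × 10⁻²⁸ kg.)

p = h/λ = 6.626 × 10⁻³⁴ / 1.050 × 10⁻¹¹ = 6.310 × 10⁻²³ kg·m/s.
KE = p²/(2m) = (6.310 × 10⁻²³)² / (2 × 1.884 × 10⁻²⁸) = 1.057 × 10⁻¹⁷ J = 66.0 eV.

KE = 66.0 eV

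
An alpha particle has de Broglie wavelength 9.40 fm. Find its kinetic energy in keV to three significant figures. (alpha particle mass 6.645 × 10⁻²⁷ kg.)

KE = 2330 keV

p = h/λ = 6.626 × 10⁻³⁴ / 9.400 × 10⁻¹⁵ = 7.049 × 10⁻²⁰ kg·m/s.
KE = p²/(2m) = (7.049 × 10⁻²⁰)² / (2 × 6.645 × 10⁻²⁷) = 3.739 × 10⁻¹³ J = 2330 keV.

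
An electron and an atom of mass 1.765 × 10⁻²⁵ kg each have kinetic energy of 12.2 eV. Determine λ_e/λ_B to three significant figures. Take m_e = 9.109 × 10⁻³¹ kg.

λ_e/λ_B = 440

At fixed KE, p = √(2mKE) so λ = h/p ∝ 1/√m.
λ_e/λ_B = √(m_B/m_e) = √(1.765 × 10⁻²⁵/9.109 × 10⁻³¹) = √(1.938 × 10⁵) = 440.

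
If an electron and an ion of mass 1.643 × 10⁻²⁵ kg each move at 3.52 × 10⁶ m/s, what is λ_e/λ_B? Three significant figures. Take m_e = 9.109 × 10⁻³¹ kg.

At fixed v, p = mv so λ = h/(mv) ∝ 1/m.
λ_e/λ_B = m_B/m_e = 1.643 × 10⁻²⁵/9.109 × 10⁻³¹ = 1.80 × 10⁵.

λ_e/λ_B = 1.80 × 10⁵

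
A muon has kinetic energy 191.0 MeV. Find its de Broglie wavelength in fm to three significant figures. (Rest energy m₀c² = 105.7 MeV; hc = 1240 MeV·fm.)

λ = 4.47 fm

Total energy E = KE + m₀c² = 191.0 + 105.7 = 296.7 MeV.
(pc)² = E² − (m₀c²)² = (296.7)² − (105.7)² = 7.686 × 10⁴ MeV², so pc = 277.2 MeV.
λ = hc/(pc) = 1240 MeV·fm / 277.2 MeV = 4.47 fm.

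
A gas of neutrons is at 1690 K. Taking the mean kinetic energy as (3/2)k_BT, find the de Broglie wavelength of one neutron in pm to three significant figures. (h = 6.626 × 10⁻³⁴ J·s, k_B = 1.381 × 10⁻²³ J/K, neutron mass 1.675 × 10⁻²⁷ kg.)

λ = 61.2 pm

KE = (3/2)k_BT = 1.5 × 1.381 × 10⁻²³ × 1690 = 3.501 × 10⁻²⁰ J.
p = √(2mKE) = √(2 × 1.675 × 10⁻²⁷ × 3.501 × 10⁻²⁰) = 1.083 × 10⁻²³ kg·m/s.
λ = h/p = 6.12 × 10⁻¹¹ m = 61.2 pm.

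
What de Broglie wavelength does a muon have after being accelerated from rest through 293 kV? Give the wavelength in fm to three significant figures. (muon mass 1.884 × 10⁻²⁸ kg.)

λ = 158 fm

KE = eV = 1.602 × 10⁻¹⁹ × 2.930 × 10⁵ = 4.694 × 10⁻¹⁴ J.
p = √(2mKE) = √(2 × 1.884 × 10⁻²⁸ × 4.694 × 10⁻¹⁴) = 4.206 × 10⁻²¹ kg·m/s.
λ = h/p = 6.626 × 10⁻³⁴ / 4.206 × 10⁻²¹ = 1.58 × 10⁻¹³ m = 158 fm.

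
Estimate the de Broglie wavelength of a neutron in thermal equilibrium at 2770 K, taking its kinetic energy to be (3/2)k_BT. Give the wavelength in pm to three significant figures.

KE = (3/2)k_BT = 1.5 × 1.381 × 10⁻²³ × 2770 = 5.738 × 10⁻²⁰ J.
p = √(2mKE) = √(2 × 1.675 × 10⁻²⁷ × 5.738 × 10⁻²⁰) = 1.386 × 10⁻²³ kg·m/s.
λ = h/p = 4.78 × 10⁻¹¹ m = 47.8 pm.

λ = 47.8 pm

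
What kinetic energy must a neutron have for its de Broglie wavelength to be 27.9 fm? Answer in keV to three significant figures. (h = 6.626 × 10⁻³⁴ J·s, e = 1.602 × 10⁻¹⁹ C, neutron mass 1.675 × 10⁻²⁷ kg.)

p = h/λ = 6.626 × 10⁻³⁴ / 2.790 × 10⁻¹⁴ = 2.375 × 10⁻²⁰ kg·m/s.
KE = p²/(2m) = (2.375 × 10⁻²⁰)² / (2 × 1.675 × 10⁻²⁷) = 1.684 × 10⁻¹³ J = 1050 keV.

KE = 1050 keV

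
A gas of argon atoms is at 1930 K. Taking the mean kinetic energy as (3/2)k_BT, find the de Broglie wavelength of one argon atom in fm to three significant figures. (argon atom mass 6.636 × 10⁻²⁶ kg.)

KE = (3/2)k_BT = 1.5 × 1.381 × 10⁻²³ × 1930 = 3.998 × 10⁻²⁰ J.
p = √(2mKE) = √(2 × 6.636 × 10⁻²⁶ × 3.998 × 10⁻²⁰) = 7.284 × 10⁻²³ kg·m/s.
λ = h/p = 9.10 × 10⁻¹² m = 9100 fm.

λ = 9100 fm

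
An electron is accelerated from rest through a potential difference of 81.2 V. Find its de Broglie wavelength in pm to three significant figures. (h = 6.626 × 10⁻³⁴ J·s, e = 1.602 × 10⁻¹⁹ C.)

λ = 136 pm

KE = eV = 1.602 × 10⁻¹⁹ × 81.20 = 1.301 × 10⁻¹⁷ J.
p = √(2mKE) = √(2 × 9.109 × 10⁻³¹ × 1.301 × 10⁻¹⁷) = 4.868 × 10⁻²⁴ kg·m/s.
λ = h/p = 6.626 × 10⁻³⁴ / 4.868 × 10⁻²⁴ = 1.36 × 10⁻¹⁰ m = 136 pm.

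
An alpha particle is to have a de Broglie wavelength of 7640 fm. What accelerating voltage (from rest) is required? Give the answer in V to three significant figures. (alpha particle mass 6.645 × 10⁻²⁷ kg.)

V = 1.77 V

p = h/λ = 6.626 × 10⁻³⁴ / 7.640 × 10⁻¹² = 8.673 × 10⁻²³ kg·m/s.
KE = p²/(2m) = 5.660 × 10⁻¹⁹ J.
V = KE/2e = 5.660 × 10⁻¹⁹ / (2 × 1.602 × 10⁻¹⁹) = 1.77 V.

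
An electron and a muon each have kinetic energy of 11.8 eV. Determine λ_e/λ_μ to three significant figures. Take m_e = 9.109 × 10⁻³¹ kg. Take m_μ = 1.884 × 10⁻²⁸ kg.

λ_e/λ_μ = 14.4

At fixed KE, p = √(2mKE) so λ = h/p ∝ 1/√m.
λ_e/λ_μ = √(m_μ/m_e) = √(1.884 × 10⁻²⁸/9.109 × 10⁻³¹) = √(206.8) = 14.4.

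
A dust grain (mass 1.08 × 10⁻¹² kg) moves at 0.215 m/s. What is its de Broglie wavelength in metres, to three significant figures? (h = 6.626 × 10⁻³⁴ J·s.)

p = mv = 1.08 × 10⁻¹² × 0.215 = 2.322 × 10⁻¹³ kg·m/s.
λ = h/p = 6.626 × 10⁻³⁴ / 2.322 × 10⁻¹³ = 2.85 × 10⁻²¹ m.

λ = 2.85 × 10⁻²¹ m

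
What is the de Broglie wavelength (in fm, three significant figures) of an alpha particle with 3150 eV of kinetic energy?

λ = 256 fm

KE = 3150 eV = 5.046 × 10⁻¹⁶ J.
p = √(2mKE) = √(2 × 6.645 × 10⁻²⁷ × 5.046 × 10⁻¹⁶) = 2.590 × 10⁻²¹ kg·m/s.
λ = h/p = 6.626 × 10⁻³⁴ / 2.590 × 10⁻²¹ = 2.56 × 10⁻¹³ m = 256 fm.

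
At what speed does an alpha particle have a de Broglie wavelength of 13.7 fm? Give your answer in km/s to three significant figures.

v = 7280 km/s

p = h/λ = 6.626 × 10⁻³⁴ / 1.370 × 10⁻¹⁴ = 4.836 × 10⁻²⁰ kg·m/s.
v = p/m = 4.836 × 10⁻²⁰ / 6.645 × 10⁻²⁷ = 7.28 × 10⁶ m/s = 7280 km/s.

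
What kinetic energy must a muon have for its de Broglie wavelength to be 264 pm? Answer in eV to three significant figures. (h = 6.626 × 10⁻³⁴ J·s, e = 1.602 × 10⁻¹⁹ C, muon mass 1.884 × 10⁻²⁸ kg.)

KE = 0.104 eV

p = h/λ = 6.626 × 10⁻³⁴ / 2.640 × 10⁻¹⁰ = 2.510 × 10⁻²⁴ kg·m/s.
KE = p²/(2m) = (2.510 × 10⁻²⁴)² / (2 × 1.884 × 10⁻²⁸) = 1.672 × 10⁻²⁰ J = 0.104 eV.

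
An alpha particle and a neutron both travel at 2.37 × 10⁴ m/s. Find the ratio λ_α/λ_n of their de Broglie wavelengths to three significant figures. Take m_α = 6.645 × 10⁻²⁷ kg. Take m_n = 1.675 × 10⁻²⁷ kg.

λ_α/λ_n = 0.252

At fixed v, p = mv so λ = h/(mv) ∝ 1/m.
λ_α/λ_n = m_n/m_α = 1.675 × 10⁻²⁷/6.645 × 10⁻²⁷ = 0.252.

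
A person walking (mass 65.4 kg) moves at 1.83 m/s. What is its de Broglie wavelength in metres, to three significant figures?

p = mv = 65.4 × 1.83 = 1.197 × 10² kg·m/s.
λ = h/p = 6.626 × 10⁻³⁴ / 1.197 × 10² = 5.54 × 10⁻³⁶ m.

λ = 5.54 × 10⁻³⁶ m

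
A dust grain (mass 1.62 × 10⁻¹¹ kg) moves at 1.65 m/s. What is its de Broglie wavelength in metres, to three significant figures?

p = mv = 1.62 × 10⁻¹¹ × 1.65 = 2.673 × 10⁻¹¹ kg·m/s.
λ = h/p = 6.626 × 10⁻³⁴ / 2.673 × 10⁻¹¹ = 2.48 × 10⁻²³ m.

λ = 2.48 × 10⁻²³ m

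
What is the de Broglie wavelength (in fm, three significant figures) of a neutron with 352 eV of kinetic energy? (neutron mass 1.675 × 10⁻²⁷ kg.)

KE = 352 eV = 5.639 × 10⁻¹⁷ J.
p = √(2mKE) = √(2 × 1.675 × 10⁻²⁷ × 5.639 × 10⁻¹⁷) = 4.346 × 10⁻²² kg·m/s.
λ = h/p = 6.626 × 10⁻³⁴ / 4.346 × 10⁻²² = 1.52 × 10⁻¹² m = 1520 fm.

λ = 1520 fm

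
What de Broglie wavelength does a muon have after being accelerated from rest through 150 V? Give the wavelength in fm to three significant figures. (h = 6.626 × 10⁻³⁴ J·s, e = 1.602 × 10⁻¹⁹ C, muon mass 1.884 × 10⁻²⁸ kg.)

λ = 6960 fm

KE = eV = 1.602 × 10⁻¹⁹ × 150.0 = 2.403 × 10⁻¹⁷ J.
p = √(2mKE) = √(2 × 1.884 × 10⁻²⁸ × 2.403 × 10⁻¹⁷) = 9.516 × 10⁻²³ kg·m/s.
λ = h/p = 6.626 × 10⁻³⁴ / 9.516 × 10⁻²³ = 6.96 × 10⁻¹² m = 6960 fm.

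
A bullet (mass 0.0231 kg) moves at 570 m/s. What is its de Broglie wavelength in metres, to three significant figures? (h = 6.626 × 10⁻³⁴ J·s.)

p = mv = 0.0231 × 570 = 1.317 × 10¹ kg·m/s.
λ = h/p = 6.626 × 10⁻³⁴ / 1.317 × 10¹ = 5.03 × 10⁻³⁵ m.

λ = 5.03 × 10⁻³⁵ m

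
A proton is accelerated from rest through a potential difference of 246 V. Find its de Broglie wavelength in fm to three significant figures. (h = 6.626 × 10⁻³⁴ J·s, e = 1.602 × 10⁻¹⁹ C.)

λ = 1820 fm

KE = eV = 1.602 × 10⁻¹⁹ × 246.0 = 3.941 × 10⁻¹⁷ J.
p = √(2mKE) = √(2 × 1.673 × 10⁻²⁷ × 3.941 × 10⁻¹⁷) = 3.631 × 10⁻²² kg·m/s.
λ = h/p = 6.626 × 10⁻³⁴ / 3.631 × 10⁻²² = 1.82 × 10⁻¹² m = 1820 fm.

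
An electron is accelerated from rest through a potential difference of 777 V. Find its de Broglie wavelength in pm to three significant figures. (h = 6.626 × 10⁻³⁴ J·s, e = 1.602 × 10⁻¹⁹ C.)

λ = 44.0 pm

KE = eV = 1.602 × 10⁻¹⁹ × 777.0 = 1.245 × 10⁻¹⁶ J.
p = √(2mKE) = √(2 × 9.109 × 10⁻³¹ × 1.245 × 10⁻¹⁶) = 1.506 × 10⁻²³ kg·m/s.
λ = h/p = 6.626 × 10⁻³⁴ / 1.506 × 10⁻²³ = 4.40 × 10⁻¹¹ m = 44.0 pm.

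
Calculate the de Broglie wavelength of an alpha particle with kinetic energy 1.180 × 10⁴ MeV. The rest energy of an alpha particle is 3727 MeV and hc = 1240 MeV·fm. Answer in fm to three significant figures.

λ = 0.0823 fm

Total energy E = KE + m₀c² = 1.180 × 10⁴ + 3727 = 15527 MeV.
(pc)² = E² − (m₀c²)² = (15527)² − (3727)² = 2.272 × 10⁸ MeV², so pc = 1.507 × 10⁴ MeV.
λ = hc/(pc) = 1240 MeV·fm / 1.507 × 10⁴ MeV = 0.0823 fm.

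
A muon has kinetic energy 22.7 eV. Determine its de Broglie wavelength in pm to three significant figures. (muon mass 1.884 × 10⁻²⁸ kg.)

KE = 22.7 eV = 3.637 × 10⁻¹⁸ J.
p = √(2mKE) = √(2 × 1.884 × 10⁻²⁸ × 3.637 × 10⁻¹⁸) = 3.702 × 10⁻²³ kg·m/s.
λ = h/p = 6.626 × 10⁻³⁴ / 3.702 × 10⁻²³ = 1.79 × 10⁻¹¹ m = 17.9 pm.

λ = 17.9 pm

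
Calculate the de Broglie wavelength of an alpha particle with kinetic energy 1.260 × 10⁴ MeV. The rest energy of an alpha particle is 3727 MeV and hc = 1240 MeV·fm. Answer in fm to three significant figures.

Total energy E = KE + m₀c² = 1.260 × 10⁴ + 3727 = 16327 MeV.
(pc)² = E² − (m₀c²)² = (16327)² − (3727)² = 2.527 × 10⁸ MeV², so pc = 1.590 × 10⁴ MeV.
λ = hc/(pc) = 1240 MeV·fm / 1.590 × 10⁴ MeV = 0.0780 fm.

λ = 0.0780 fm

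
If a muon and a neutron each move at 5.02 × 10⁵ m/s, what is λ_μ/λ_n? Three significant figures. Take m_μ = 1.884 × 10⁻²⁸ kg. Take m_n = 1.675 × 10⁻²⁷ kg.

At fixed v, p = mv so λ = h/(mv) ∝ 1/m.
λ_μ/λ_n = m_n/m_μ = 1.675 × 10⁻²⁷/1.884 × 10⁻²⁸ = 8.89.

λ_μ/λ_n = 8.89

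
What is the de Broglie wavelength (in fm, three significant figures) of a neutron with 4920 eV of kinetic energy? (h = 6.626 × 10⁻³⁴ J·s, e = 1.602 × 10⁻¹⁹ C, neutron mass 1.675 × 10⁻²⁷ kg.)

λ = 408 fm

KE = 4920 eV = 7.882 × 10⁻¹⁶ J.
p = √(2mKE) = √(2 × 1.675 × 10⁻²⁷ × 7.882 × 10⁻¹⁶) = 1.625 × 10⁻²¹ kg·m/s.
λ = h/p = 6.626 × 10⁻³⁴ / 1.625 × 10⁻²¹ = 4.08 × 10⁻¹³ m = 408 fm.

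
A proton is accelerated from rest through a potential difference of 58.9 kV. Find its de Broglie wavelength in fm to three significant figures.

KE = eV = 1.602 × 10⁻¹⁹ × 5.890 × 10⁴ = 9.436 × 10⁻¹⁵ J.
p = √(2mKE) = √(2 × 1.673 × 10⁻²⁷ × 9.436 × 10⁻¹⁵) = 5.619 × 10⁻²¹ kg·m/s.
λ = h/p = 6.626 × 10⁻³⁴ / 5.619 × 10⁻²¹ = 1.18 × 10⁻¹³ m = 118 fm.

λ = 118 fm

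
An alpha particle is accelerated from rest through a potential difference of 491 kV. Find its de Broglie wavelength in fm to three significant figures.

KE = 2eV = 2 × 1.602 × 10⁻¹⁹ × 4.910 × 10⁵ = 1.573 × 10⁻¹³ J.
p = √(2mKE) = √(2 × 6.645 × 10⁻²⁷ × 1.573 × 10⁻¹³) = 4.572 × 10⁻²⁰ kg·m/s.
λ = h/p = 6.626 × 10⁻³⁴ / 4.572 × 10⁻²⁰ = 1.45 × 10⁻¹⁴ m = 14.5 fm.

λ = 14.5 fm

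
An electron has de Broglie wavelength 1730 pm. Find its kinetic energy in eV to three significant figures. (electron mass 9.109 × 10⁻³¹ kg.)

p = h/λ = 6.626 × 10⁻³⁴ / 1.730 × 10⁻⁹ = 3.830 × 10⁻²⁵ kg·m/s.
KE = p²/(2m) = (3.830 × 10⁻²⁵)² / (2 × 9.109 × 10⁻³¹) = 8.052 × 10⁻²⁰ J = 0.503 eV.

KE = 0.503 eV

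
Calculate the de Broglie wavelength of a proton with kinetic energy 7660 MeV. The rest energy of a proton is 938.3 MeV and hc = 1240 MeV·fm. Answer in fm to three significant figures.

Total energy E = KE + m₀c² = 7660 + 938.3 = 8598.3 MeV.
(pc)² = E² − (m₀c²)² = (8598.3)² − (938.3)² = 7.305 × 10⁷ MeV², so pc = 8547 MeV.
λ = hc/(pc) = 1240 MeV·fm / 8547 MeV = 0.145 fm.

λ = 0.145 fm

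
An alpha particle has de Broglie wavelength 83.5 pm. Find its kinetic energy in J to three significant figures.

p = h/λ = 6.626 × 10⁻³⁴ / 8.350 × 10⁻¹¹ = 7.935 × 10⁻²⁴ kg·m/s.
KE = p²/(2m) = (7.935 × 10⁻²⁴)² / (2 × 6.645 × 10⁻²⁷) = 4.738 × 10⁻²¹ J = 4.74 × 10⁻²¹ J.

KE = 4.74 × 10⁻²¹ J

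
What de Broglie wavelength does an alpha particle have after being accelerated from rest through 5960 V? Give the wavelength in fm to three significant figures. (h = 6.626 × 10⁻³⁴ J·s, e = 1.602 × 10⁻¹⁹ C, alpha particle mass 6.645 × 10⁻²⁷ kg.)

λ = 132 fm

KE = 2eV = 2 × 1.602 × 10⁻¹⁹ × 5960 = 1.910 × 10⁻¹⁵ J.
p = √(2mKE) = √(2 × 6.645 × 10⁻²⁷ × 1.910 × 10⁻¹⁵) = 5.038 × 10⁻²¹ kg·m/s.
λ = h/p = 6.626 × 10⁻³⁴ / 5.038 × 10⁻²¹ = 1.32 × 10⁻¹³ m = 132 fm.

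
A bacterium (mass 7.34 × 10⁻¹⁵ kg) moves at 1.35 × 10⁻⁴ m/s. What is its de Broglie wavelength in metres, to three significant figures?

λ = 6.69 × 10⁻¹⁶ m

p = mv = 7.34 × 10⁻¹⁵ × 1.35 × 10⁻⁴ = 9.909 × 10⁻¹⁹ kg·m/s.
λ = h/p = 6.626 × 10⁻³⁴ / 9.909 × 10⁻¹⁹ = 6.69 × 10⁻¹⁶ m.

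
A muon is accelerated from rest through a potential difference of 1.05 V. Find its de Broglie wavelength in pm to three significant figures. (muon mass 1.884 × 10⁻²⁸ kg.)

KE = eV = 1.602 × 10⁻¹⁹ × 1.050 = 1.682 × 10⁻¹⁹ J.
p = √(2mKE) = √(2 × 1.884 × 10⁻²⁸ × 1.682 × 10⁻¹⁹) = 7.961 × 10⁻²⁴ kg·m/s.
λ = h/p = 6.626 × 10⁻³⁴ / 7.961 × 10⁻²⁴ = 8.32 × 10⁻¹¹ m = 83.2 pm.

λ = 83.2 pm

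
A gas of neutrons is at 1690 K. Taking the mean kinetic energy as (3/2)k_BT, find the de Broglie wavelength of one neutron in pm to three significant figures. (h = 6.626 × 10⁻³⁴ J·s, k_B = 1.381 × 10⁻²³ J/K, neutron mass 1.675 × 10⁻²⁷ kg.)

λ = 61.2 pm

KE = (3/2)k_BT = 1.5 × 1.381 × 10⁻²³ × 1690 = 3.501 × 10⁻²⁰ J.
p = √(2mKE) = √(2 × 1.675 × 10⁻²⁷ × 3.501 × 10⁻²⁰) = 1.083 × 10⁻²³ kg·m/s.
λ = h/p = 6.12 × 10⁻¹¹ m = 61.2 pm.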